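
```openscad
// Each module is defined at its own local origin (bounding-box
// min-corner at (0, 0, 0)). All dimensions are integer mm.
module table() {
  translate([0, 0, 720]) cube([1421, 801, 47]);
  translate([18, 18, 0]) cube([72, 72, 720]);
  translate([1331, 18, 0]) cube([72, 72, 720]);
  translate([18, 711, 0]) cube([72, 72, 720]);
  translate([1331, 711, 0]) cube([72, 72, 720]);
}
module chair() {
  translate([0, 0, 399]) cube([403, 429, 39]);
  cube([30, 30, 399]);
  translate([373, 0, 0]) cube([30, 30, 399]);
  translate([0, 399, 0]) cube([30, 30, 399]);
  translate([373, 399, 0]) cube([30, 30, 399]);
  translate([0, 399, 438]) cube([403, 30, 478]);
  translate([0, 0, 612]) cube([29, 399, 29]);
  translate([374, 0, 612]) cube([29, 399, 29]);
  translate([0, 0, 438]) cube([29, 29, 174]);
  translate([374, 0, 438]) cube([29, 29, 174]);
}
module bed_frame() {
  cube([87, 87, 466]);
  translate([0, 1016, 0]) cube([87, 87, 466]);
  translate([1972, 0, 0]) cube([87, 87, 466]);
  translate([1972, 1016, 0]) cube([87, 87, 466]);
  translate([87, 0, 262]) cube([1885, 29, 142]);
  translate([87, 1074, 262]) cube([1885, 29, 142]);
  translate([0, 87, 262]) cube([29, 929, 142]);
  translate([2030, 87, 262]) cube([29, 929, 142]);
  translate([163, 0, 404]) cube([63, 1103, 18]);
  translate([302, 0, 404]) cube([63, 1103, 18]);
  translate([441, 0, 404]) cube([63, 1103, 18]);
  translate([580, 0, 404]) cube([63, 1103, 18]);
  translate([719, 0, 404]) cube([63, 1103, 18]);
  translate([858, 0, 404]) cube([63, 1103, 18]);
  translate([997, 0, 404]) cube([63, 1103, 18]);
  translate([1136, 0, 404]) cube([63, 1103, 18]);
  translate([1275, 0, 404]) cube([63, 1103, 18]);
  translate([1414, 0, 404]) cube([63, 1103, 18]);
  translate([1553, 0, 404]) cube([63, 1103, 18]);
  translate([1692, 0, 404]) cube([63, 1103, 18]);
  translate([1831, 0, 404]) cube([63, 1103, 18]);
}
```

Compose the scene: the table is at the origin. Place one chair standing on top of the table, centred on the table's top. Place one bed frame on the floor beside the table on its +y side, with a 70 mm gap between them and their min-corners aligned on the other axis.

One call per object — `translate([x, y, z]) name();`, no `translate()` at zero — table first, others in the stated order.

table();
translate([509, 186, 767]) chair();
translate([0, 871, 0]) bed_frame();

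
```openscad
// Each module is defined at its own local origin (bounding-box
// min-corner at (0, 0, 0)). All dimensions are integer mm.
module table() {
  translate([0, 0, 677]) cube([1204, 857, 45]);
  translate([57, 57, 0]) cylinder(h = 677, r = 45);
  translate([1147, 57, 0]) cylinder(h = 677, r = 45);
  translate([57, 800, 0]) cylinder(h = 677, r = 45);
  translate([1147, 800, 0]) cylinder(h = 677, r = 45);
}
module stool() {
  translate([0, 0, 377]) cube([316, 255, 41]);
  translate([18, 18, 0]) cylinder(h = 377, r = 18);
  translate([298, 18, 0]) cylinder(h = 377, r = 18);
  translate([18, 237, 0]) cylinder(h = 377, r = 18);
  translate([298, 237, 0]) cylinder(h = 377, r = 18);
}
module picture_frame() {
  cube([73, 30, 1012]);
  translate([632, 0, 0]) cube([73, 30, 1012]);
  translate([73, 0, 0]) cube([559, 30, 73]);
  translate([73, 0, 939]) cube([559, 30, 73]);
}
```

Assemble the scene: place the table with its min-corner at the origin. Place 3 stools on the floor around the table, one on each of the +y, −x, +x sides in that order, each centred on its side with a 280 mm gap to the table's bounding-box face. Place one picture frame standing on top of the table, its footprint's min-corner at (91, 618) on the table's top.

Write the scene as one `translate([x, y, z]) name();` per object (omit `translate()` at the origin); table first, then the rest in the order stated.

table();
translate([444, 1137, 0]) stool();
translate([-596, 301, 0]) stool();
translate([1484, 301, 0]) stool();
translate([91, 618, 722]) picture_frame();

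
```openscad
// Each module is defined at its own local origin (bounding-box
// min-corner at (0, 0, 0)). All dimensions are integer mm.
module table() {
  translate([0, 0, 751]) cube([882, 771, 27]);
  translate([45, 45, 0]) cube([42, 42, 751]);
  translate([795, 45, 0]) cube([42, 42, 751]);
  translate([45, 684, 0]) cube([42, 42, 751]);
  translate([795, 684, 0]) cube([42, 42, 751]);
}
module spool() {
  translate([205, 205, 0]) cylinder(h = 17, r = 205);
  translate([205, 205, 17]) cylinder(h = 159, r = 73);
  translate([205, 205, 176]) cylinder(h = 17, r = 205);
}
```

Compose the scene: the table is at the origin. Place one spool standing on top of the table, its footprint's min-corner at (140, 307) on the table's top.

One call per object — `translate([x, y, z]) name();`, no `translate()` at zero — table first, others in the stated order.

table();
translate([140, 307, 778]) spool();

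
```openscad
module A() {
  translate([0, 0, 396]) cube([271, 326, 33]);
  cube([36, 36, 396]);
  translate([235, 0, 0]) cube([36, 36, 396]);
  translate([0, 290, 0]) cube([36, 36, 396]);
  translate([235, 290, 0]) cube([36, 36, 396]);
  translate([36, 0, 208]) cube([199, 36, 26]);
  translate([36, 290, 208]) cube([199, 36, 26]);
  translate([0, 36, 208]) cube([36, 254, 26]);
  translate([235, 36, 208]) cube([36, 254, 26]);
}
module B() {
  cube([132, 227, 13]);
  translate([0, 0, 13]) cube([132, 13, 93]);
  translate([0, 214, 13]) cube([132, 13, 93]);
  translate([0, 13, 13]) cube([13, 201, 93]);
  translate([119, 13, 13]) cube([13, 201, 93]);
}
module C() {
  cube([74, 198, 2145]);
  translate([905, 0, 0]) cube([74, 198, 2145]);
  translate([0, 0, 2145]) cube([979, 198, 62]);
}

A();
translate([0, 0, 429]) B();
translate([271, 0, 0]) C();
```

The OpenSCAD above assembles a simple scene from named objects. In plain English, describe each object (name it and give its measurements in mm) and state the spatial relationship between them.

A is a four-legged stool. The seat is a 271×326×33 mm slab whose top surface is at z = 429 mm; four square legs, each 36×36 mm in cross-section, run from the floor (z = 0) to the underside of the seat, each flush with a corner of the seat. Four stretchers, 36 mm wide and 26 mm tall, connect adjacent legs with their undersides at z = 208 mm, each running between the inner faces of the legs it joins and aligned with the legs' outer faces on the other axis.

B is an open-topped rectangular box: outside dimensions 132×227×106 mm, with a uniform wall and base thickness of 13 mm. The base is a full 132×227 slab on the floor; four walls sit on top of the base. The front and back walls (the −y and +y sides) span the full width; the two side walls fit between them.

C is a rectangular door frame: two vertical jambs of 74×198 mm section, 2145 mm tall, with a clear opening 831 mm wide between their inner faces. A header 62 mm tall and 198 mm deep lies on top of the jambs and spans the full outside width.

The open box is on top of the stool. The door frame is against the stool's +x side, with their −y faces flush.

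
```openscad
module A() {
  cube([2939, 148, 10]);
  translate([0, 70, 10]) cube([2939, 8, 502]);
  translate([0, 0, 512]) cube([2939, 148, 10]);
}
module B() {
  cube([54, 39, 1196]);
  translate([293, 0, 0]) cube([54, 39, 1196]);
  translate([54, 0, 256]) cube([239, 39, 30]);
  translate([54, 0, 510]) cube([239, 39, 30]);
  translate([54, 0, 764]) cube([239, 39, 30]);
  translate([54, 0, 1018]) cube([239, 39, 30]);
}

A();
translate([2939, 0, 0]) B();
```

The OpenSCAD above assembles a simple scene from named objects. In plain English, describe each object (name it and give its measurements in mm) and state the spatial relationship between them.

A is an I-beam lying along x, 2939 mm long. Overall section height 522 mm. Two flanges 148 mm wide (y) and 10 mm thick, one on the floor and one at the top; a web 8 mm thick runs between them, centred on the flange width.

B is a wooden ladder with two side rails of 54×39 mm section and 1196 mm height, set 347 mm apart overall. Between them run 4 rectangular rungs (39 mm deep, 30 mm thick), front faces flush with the rails' −y face. The bottom of the first rung is 256 mm above the floor and each subsequent rung is 254 mm higher than the one below.

The ladder is against the I-beam's +x side, with their −y faces flush.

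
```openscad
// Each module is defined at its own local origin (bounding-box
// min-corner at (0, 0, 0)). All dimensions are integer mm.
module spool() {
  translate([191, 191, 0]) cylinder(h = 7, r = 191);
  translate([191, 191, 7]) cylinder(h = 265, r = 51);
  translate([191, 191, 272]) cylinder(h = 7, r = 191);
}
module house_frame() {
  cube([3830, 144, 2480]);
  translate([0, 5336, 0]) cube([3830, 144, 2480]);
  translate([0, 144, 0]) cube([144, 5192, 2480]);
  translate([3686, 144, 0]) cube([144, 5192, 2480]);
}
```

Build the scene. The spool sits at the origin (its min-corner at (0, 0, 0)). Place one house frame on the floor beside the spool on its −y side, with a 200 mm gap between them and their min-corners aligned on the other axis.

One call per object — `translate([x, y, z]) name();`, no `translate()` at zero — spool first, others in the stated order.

spool();
translate([0, -5680, 0]) house_frame();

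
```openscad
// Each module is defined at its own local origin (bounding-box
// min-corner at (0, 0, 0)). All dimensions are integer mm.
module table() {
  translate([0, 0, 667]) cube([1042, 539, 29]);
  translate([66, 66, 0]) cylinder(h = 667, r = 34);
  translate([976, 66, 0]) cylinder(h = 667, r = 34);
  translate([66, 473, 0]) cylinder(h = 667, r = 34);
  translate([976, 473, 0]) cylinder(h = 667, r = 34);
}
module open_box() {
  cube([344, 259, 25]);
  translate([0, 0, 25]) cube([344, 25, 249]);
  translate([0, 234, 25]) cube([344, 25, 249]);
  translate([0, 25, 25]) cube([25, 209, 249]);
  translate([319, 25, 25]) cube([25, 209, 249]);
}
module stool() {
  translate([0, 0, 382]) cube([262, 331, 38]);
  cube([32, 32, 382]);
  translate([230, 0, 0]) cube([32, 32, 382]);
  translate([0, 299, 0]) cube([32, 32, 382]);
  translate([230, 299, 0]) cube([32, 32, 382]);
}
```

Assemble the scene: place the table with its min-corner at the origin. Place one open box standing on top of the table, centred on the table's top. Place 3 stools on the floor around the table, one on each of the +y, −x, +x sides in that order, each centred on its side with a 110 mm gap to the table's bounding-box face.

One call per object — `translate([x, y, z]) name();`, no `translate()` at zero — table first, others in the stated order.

table();
translate([349, 140, 696]) open_box();
translate([390, 649, 0]) stool();
translate([-372, 104, 0]) stool();
translate([1152, 104, 0]) stool();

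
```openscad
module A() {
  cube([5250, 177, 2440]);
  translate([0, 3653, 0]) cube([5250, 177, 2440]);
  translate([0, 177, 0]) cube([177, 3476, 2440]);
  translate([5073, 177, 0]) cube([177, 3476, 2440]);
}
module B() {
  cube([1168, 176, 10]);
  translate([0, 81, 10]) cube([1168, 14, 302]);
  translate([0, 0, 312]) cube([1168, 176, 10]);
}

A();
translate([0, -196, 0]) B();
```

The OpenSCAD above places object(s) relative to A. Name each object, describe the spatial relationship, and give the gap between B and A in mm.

A is a house frame. B is an I-beam. The I-beam is on the floor beside the house frame on its −y side. The gap between the I-beam and the house frame is 20 mm.

The I-beam's nearest face is 20 mm from the house frame's −y face.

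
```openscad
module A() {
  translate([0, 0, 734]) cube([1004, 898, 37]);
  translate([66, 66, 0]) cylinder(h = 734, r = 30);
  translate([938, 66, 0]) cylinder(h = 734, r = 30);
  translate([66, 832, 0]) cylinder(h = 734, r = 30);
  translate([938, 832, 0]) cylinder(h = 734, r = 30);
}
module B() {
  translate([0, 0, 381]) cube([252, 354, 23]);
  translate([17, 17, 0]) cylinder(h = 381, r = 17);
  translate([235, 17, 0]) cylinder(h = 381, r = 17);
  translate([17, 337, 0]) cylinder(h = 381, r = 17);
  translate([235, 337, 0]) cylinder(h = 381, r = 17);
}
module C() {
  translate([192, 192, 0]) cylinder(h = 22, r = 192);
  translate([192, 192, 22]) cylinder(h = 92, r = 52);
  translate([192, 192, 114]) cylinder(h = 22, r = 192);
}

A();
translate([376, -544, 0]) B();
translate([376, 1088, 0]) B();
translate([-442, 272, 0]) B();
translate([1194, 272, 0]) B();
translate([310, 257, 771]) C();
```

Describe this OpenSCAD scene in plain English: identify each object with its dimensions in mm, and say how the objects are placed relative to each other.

A is a rectangular dining table. The top is 1004×898×37 mm with its upper surface at z = 771 mm. It stands on four round legs of 60 mm diameter, each leg's bounding box inset 36 mm from the nearest pair of top edges, running from the floor to the underside of the top.

B is a four-legged stool. The seat is a 252×354×23 mm slab whose top surface is at z = 404 mm; four round legs, each 34 mm in diameter, run from the floor (z = 0) to the underside of the seat, each leg's axis is inset half a diameter from the nearest pair of seat edges (so the leg's bounding box is flush with the corner).

C is a spool: two coaxial disc flanges of radius 192 mm and thickness 22 mm, joined by a core cylinder of radius 52 mm and height 92 mm. The lower flange rests on z = 0 and the three cylinders share a vertical axis.

Four stools sit around the table at the −y, +y, −x, +x sides. The spool is on top of the table, centred.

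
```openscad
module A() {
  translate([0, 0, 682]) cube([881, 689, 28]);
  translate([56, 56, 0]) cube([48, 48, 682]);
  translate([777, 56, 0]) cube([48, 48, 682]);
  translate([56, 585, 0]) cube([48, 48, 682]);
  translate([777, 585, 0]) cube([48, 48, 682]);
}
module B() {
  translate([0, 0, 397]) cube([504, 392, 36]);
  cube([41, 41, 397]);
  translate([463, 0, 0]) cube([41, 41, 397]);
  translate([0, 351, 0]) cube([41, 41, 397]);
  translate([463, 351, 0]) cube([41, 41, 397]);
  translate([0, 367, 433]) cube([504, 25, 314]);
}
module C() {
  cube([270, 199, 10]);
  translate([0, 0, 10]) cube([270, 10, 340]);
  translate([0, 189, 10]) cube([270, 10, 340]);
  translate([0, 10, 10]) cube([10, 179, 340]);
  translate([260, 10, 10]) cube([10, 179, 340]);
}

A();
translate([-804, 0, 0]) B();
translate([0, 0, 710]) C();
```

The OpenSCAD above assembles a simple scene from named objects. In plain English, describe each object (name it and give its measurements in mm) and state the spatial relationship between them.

A is a table with a 881×689 mm rectangular top, 28 mm thick, top surface at z = 710 mm, supported by four 48×48 mm square legs, each inset 56 mm from the nearest pair of top edges, running from the floor.

B is a chair. The seat is a 504×392×36 mm slab with its top at z = 433 mm, on four 41×41 mm corner legs (flush with the seat edges, standing on z = 0). A flat backrest 25 mm thick, 314 mm tall, spans the full seat width and rises from the seat top along its +y edge, rear face flush with the rear of the seat.

C is an open storage box with external size 270×199×350 mm and wall thickness 10 mm (the base is also 10 mm thick). The base covers the whole footprint; the four walls stand on the base, with the y-facing walls full-width and the x-facing walls fitting between their inner faces.

The chair is on the floor beside the table on its −x side. The open box is on top of the table.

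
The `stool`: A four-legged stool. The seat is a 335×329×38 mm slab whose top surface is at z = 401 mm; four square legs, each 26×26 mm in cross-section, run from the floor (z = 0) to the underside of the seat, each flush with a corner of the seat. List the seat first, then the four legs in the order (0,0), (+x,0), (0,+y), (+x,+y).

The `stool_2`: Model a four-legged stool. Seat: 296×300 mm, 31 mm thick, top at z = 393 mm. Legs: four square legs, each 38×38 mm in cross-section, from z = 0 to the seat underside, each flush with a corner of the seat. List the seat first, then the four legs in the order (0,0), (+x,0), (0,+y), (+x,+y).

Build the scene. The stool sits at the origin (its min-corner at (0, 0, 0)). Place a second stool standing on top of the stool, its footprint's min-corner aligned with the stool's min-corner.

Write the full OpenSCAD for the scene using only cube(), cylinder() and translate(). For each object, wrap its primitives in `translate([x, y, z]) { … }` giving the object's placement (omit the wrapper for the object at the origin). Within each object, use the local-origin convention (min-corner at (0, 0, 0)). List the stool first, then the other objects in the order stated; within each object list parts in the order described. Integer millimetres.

translate([0, 0, 363]) cube([335, 329, 38]);
cube([26, 26, 363]);
translate([309, 0, 0]) cube([26, 26, 363]);
translate([0, 303, 0]) cube([26, 26, 363]);
translate([309, 303, 0]) cube([26, 26, 363]);
translate([0, 0, 401]) {
  translate([0, 0, 362]) cube([296, 300, 31]);
  cube([38, 38, 362]);
  translate([258, 0, 0]) cube([38, 38, 362]);
  translate([0, 262, 0]) cube([38, 38, 362]);
  translate([258, 262, 0]) cube([38, 38, 362]);
}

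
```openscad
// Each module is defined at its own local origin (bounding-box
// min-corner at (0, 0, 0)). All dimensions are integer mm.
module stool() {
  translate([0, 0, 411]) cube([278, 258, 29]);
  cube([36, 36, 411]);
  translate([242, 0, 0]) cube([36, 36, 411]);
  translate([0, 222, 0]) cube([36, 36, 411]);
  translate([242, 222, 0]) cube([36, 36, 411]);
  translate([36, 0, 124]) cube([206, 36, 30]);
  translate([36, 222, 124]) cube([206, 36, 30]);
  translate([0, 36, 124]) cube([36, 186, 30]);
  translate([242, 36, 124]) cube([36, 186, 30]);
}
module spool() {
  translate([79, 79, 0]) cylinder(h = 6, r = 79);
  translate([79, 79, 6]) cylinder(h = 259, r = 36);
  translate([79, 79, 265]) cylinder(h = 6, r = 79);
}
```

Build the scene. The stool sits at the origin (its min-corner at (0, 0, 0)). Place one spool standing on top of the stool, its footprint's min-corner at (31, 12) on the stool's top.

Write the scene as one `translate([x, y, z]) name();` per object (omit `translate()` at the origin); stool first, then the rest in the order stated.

stool();
translate([31, 12, 440]) spool();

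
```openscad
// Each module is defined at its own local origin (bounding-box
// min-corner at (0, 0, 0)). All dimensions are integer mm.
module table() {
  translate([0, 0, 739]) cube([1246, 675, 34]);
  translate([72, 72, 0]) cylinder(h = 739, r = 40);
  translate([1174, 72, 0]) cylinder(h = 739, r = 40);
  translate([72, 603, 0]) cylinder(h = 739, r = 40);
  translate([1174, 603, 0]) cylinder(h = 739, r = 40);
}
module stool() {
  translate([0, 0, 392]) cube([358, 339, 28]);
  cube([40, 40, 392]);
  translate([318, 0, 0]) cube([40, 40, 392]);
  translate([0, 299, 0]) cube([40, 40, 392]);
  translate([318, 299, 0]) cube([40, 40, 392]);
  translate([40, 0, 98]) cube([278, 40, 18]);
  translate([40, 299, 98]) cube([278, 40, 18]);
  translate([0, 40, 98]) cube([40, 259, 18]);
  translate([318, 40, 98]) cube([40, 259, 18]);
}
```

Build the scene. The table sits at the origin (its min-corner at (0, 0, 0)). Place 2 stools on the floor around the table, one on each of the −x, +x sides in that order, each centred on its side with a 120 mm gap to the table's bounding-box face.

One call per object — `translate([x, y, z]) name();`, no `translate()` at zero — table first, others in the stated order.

table();
translate([-478, 168, 0]) stool();
translate([1366, 168, 0]) stool();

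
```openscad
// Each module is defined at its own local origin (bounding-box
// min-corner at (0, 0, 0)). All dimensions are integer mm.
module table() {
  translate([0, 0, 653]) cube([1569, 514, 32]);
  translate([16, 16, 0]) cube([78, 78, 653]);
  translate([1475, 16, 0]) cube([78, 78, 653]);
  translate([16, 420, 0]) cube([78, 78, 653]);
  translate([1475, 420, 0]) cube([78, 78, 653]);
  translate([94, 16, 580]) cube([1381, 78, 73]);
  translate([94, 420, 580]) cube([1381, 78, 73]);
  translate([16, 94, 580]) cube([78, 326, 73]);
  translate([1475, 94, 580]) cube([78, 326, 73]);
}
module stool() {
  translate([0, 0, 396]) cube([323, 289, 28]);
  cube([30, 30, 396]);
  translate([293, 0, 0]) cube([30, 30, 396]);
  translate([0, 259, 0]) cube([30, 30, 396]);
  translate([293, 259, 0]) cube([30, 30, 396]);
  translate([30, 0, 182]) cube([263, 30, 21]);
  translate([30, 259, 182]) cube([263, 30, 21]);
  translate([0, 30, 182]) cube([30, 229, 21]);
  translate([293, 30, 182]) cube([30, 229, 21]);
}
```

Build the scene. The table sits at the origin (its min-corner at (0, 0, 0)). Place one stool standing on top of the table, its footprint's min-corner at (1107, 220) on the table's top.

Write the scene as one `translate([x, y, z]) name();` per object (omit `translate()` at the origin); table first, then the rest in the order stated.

table();
translate([1107, 220, 685]) stool();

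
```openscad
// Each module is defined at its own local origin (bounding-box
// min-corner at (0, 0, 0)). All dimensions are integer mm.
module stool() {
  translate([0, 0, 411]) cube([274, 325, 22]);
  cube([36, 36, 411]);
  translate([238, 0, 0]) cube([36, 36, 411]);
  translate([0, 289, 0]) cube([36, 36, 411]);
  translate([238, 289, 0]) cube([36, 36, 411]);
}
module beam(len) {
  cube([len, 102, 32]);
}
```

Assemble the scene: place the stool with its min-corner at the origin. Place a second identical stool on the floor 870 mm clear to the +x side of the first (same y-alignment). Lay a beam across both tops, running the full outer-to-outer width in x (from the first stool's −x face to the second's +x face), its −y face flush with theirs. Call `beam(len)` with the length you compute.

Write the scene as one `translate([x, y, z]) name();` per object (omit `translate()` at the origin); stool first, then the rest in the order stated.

stool();
translate([1144, 0, 0]) stool();
translate([0, 0, 433]) beam(1418);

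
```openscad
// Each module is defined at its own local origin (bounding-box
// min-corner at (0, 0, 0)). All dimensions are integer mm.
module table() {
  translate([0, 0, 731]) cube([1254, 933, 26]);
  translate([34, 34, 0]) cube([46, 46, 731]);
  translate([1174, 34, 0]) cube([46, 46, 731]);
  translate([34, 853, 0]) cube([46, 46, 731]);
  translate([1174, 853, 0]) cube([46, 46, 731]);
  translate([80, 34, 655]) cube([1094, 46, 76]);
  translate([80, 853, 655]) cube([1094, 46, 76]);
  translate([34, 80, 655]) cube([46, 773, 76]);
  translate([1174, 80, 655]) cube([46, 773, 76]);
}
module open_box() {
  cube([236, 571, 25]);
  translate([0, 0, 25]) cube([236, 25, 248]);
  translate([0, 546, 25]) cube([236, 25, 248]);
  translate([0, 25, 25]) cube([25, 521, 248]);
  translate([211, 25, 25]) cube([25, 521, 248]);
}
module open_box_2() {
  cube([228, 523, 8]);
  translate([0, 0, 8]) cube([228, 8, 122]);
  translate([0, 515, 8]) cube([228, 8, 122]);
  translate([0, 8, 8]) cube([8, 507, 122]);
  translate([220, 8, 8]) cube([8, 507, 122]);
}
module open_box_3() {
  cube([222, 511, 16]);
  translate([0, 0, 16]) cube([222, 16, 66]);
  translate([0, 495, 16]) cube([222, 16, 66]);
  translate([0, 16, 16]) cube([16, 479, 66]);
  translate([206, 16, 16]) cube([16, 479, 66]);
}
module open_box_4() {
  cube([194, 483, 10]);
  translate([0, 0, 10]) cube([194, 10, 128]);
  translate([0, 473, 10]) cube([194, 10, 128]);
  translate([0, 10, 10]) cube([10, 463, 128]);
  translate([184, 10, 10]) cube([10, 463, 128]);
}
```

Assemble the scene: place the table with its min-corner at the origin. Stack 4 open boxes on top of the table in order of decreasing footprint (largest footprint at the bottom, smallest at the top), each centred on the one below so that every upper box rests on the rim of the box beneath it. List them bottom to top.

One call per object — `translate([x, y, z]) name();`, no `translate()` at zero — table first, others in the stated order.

table();
translate([509, 181, 757]) open_box();
translate([513, 205, 1030]) open_box_2();
translate([516, 211, 1160]) open_box_3();
translate([530, 225, 1242]) open_box_4();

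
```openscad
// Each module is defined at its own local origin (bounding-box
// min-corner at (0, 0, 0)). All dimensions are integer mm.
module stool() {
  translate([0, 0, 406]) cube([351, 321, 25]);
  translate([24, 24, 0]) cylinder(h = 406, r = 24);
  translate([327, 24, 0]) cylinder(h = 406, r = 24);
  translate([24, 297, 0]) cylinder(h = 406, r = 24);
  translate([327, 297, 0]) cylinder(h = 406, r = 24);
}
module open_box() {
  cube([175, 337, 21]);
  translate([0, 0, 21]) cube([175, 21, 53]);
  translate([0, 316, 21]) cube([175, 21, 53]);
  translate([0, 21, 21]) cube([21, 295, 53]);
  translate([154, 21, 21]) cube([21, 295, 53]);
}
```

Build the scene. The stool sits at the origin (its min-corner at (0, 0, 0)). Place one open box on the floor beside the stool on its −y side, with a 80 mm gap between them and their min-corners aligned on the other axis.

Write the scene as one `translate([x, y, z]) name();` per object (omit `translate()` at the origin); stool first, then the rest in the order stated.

stool();
translate([0, -417, 0]) open_box();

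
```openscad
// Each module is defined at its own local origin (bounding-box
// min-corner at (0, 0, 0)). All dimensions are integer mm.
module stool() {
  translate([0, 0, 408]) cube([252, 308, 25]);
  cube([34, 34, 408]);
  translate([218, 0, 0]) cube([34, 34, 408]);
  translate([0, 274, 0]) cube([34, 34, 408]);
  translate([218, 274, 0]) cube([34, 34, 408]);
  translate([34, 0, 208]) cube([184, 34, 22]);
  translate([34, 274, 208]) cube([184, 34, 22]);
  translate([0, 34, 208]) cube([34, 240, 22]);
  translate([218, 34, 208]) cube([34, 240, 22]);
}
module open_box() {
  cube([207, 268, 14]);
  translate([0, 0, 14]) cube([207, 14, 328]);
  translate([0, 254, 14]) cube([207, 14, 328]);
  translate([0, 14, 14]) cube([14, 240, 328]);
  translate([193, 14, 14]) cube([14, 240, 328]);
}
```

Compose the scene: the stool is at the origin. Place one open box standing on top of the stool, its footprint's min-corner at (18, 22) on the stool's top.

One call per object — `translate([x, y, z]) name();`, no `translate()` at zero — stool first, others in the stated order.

stool();
translate([18, 22, 433]) open_box();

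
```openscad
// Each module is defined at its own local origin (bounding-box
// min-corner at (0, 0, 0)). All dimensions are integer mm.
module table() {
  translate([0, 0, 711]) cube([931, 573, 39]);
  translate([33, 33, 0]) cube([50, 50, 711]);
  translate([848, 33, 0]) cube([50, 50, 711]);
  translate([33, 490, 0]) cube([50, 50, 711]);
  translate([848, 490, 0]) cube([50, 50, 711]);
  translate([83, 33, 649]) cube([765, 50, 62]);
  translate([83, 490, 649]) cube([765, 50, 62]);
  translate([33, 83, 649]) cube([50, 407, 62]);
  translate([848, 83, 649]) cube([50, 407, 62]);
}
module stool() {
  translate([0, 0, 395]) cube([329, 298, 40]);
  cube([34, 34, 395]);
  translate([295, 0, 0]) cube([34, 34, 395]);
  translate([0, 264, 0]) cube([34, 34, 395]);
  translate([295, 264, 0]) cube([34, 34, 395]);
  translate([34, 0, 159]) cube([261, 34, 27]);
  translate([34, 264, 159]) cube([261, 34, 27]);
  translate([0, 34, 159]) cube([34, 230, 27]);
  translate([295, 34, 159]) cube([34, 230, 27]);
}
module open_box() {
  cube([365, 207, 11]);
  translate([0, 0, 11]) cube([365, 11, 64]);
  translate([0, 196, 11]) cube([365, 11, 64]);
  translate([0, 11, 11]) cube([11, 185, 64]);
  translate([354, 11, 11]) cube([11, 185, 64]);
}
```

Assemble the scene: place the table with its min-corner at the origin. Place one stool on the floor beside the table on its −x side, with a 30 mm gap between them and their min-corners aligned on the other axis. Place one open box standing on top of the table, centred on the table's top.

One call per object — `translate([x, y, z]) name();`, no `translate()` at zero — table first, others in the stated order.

table();
translate([-359, 0, 0]) stool();
translate([283, 183, 750]) open_box();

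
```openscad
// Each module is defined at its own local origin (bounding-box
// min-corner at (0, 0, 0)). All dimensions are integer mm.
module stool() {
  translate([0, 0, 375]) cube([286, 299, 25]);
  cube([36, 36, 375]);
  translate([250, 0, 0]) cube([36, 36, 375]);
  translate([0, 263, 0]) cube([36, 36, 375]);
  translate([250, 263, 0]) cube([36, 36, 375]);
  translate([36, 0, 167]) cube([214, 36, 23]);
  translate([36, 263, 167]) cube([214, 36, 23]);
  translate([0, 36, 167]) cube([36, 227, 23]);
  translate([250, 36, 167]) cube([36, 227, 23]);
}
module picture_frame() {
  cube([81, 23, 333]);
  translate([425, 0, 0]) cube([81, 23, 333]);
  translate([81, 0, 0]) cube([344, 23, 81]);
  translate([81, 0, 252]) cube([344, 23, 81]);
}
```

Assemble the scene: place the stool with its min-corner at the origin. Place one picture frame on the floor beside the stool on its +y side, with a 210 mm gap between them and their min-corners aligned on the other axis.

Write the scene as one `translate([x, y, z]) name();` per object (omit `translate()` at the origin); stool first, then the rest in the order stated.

stool();
translate([0, 509, 0]) picture_frame();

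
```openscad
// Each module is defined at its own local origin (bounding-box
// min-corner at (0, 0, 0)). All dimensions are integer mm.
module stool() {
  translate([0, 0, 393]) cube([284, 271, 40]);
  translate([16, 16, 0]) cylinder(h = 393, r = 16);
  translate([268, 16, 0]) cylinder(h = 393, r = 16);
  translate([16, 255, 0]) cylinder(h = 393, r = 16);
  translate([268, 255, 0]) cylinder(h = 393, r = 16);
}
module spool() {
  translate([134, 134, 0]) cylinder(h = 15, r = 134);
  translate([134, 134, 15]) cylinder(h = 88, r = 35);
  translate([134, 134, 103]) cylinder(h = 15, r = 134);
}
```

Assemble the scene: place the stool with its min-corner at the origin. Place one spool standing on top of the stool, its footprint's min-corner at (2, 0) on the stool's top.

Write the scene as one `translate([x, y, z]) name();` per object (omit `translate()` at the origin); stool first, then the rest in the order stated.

stool();
translate([2, 0, 433]) spool();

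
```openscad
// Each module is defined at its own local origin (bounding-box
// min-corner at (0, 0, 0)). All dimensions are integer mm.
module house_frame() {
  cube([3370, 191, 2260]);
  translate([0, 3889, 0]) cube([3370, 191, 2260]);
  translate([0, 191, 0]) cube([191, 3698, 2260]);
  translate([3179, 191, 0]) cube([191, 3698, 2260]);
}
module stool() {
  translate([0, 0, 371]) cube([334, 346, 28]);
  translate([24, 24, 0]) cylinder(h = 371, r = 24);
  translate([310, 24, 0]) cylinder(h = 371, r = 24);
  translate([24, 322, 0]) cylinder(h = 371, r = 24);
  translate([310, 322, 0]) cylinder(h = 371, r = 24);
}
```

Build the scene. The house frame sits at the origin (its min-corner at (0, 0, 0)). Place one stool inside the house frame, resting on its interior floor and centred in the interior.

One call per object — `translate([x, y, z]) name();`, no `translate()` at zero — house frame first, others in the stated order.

house_frame();
translate([1518, 1867, 0]) stool();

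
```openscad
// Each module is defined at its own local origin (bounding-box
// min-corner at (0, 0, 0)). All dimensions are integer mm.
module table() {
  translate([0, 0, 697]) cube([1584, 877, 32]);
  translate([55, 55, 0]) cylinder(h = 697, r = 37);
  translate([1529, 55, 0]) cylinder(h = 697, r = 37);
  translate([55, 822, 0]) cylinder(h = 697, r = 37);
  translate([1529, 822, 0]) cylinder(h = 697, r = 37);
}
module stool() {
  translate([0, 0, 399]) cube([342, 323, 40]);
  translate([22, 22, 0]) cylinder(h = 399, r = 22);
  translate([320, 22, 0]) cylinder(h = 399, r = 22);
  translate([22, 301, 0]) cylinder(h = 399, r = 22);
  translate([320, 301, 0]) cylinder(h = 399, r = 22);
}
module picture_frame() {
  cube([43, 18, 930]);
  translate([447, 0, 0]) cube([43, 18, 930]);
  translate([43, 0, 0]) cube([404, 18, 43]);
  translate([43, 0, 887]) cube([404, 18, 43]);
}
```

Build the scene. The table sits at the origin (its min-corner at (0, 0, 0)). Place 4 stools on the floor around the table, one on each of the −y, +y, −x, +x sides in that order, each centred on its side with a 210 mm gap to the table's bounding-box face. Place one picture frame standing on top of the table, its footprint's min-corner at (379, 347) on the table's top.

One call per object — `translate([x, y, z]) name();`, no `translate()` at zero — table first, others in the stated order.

table();
translate([621, -533, 0]) stool();
translate([621, 1087, 0]) stool();
translate([-552, 277, 0]) stool();
translate([1794, 277, 0]) stool();
translate([379, 347, 729]) picture_frame();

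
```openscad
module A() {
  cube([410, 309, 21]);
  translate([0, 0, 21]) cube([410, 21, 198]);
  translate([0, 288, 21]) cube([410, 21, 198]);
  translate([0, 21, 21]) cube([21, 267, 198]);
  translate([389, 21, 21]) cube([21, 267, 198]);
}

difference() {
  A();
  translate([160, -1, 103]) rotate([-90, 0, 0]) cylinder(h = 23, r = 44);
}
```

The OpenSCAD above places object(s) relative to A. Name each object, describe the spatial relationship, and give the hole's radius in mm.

A is an open box. The open box has a circular hole through its front wall. The hole's radius is 44 mm.

The subtracted cylinder has r = 44 mm.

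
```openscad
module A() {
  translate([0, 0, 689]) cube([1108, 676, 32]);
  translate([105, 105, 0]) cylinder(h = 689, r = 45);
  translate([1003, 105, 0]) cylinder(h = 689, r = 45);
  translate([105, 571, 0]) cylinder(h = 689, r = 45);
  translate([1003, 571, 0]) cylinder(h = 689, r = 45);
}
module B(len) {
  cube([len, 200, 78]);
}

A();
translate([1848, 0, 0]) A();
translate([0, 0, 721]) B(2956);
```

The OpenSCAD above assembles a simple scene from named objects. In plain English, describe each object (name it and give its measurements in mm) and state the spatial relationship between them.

A is a table with a 1108×676 mm rectangular top, 32 mm thick, top surface at z = 721 mm, supported by four round legs of 90 mm diameter, each leg's bounding box inset 60 mm from the nearest pair of top edges, running from the floor.

B is a rectangular beam 2956 mm long (x), 200 mm deep (y), 78 mm thick (z).

The beam spans the tops of two tables placed 740 mm apart, resting at z = 721 mm.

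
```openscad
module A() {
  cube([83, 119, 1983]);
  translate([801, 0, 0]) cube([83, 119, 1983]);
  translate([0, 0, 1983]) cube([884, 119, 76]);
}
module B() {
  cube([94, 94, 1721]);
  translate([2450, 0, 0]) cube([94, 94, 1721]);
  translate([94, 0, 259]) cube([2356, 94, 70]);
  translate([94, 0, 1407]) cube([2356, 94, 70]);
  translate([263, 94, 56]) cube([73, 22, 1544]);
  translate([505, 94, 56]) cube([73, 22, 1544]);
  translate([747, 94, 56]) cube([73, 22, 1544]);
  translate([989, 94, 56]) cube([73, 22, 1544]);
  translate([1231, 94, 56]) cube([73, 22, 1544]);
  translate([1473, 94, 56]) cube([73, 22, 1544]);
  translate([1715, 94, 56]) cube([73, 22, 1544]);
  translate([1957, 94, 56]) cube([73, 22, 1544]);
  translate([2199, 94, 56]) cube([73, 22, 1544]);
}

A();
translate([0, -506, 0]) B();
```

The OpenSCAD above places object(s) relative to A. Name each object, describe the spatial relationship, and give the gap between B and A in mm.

The fence section's nearest face is 390 mm from the door frame's −y face.

A is a door frame. B is a fence section. The fence section is on the floor beside the door frame on its −y side. The gap between the fence section and the door frame is 390 mm.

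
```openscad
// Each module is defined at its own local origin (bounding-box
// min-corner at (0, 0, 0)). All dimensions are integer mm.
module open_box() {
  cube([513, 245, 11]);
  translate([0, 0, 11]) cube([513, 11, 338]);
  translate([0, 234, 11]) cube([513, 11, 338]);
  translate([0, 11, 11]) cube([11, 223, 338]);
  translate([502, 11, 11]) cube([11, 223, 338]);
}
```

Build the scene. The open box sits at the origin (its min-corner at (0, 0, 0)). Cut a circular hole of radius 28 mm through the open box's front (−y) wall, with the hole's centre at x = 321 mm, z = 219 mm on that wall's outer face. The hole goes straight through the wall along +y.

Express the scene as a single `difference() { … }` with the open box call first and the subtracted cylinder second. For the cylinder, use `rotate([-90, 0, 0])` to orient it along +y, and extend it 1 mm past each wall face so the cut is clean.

difference() {
  open_box();
  translate([321, -1, 219]) rotate([-90, 0, 0]) cylinder(h = 13, r = 28);
}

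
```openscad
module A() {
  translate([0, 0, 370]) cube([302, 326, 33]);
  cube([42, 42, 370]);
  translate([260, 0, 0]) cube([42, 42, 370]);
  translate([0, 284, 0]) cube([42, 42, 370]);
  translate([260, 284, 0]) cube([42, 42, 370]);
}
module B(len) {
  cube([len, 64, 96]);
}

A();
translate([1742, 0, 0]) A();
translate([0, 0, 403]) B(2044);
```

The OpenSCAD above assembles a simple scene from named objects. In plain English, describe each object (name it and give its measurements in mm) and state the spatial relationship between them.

A is a four-legged stool. The seat is a 302×326×33 mm slab whose top surface is at z = 403 mm; four square legs, each 42×42 mm in cross-section, run from the floor (z = 0) to the underside of the seat, each flush with a corner of the seat.

B is a rectangular beam 2044 mm long (x), 64 mm deep (y), 96 mm thick (z).

The beam spans the tops of two stools placed 1440 mm apart, resting at z = 403 mm.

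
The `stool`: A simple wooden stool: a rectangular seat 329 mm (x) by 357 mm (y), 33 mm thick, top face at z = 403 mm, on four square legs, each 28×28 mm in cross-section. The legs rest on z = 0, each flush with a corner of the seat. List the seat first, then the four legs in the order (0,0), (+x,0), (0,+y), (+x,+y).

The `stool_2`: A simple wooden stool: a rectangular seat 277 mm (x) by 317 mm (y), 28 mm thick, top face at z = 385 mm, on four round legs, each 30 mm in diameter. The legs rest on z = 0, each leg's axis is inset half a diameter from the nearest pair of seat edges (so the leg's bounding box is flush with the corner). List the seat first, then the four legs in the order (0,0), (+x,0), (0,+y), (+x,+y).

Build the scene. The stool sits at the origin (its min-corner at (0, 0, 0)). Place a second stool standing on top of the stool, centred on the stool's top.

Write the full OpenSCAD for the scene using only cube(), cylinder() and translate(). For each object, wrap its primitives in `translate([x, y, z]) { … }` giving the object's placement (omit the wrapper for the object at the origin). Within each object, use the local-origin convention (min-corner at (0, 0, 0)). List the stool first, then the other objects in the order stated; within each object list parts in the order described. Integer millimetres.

translate([0, 0, 370]) cube([329, 357, 33]);
cube([28, 28, 370]);
translate([301, 0, 0]) cube([28, 28, 370]);
translate([0, 329, 0]) cube([28, 28, 370]);
translate([301, 329, 0]) cube([28, 28, 370]);
translate([26, 20, 403]) {
  translate([0, 0, 357]) cube([277, 317, 28]);
  translate([15, 15, 0]) cylinder(h = 357, r = 15);
  translate([262, 15, 0]) cylinder(h = 357, r = 15);
  translate([15, 302, 0]) cylinder(h = 357, r = 15);
  translate([262, 302, 0]) cylinder(h = 357, r = 15);
}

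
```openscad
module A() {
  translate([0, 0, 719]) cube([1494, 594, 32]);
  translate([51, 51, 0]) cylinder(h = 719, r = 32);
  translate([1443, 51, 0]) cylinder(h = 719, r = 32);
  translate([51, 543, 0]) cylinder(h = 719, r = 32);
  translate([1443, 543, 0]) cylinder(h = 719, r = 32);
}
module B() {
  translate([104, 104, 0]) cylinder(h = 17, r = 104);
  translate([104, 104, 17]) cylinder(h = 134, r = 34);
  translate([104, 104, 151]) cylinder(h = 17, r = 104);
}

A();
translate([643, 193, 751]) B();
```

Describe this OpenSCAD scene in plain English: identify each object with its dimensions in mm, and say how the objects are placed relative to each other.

A is a rectangular dining table. The top is 1494×594×32 mm with its upper surface at z = 751 mm. It stands on four round legs of 64 mm diameter, each leg's bounding box inset 19 mm from the nearest pair of top edges, running from the floor to the underside of the top.

B is a spool: two coaxial disc flanges of radius 104 mm and thickness 17 mm, joined by a core cylinder of radius 34 mm and height 134 mm. The lower flange rests on z = 0 and the three cylinders share a vertical axis.

The spool is on top of the table, centred.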